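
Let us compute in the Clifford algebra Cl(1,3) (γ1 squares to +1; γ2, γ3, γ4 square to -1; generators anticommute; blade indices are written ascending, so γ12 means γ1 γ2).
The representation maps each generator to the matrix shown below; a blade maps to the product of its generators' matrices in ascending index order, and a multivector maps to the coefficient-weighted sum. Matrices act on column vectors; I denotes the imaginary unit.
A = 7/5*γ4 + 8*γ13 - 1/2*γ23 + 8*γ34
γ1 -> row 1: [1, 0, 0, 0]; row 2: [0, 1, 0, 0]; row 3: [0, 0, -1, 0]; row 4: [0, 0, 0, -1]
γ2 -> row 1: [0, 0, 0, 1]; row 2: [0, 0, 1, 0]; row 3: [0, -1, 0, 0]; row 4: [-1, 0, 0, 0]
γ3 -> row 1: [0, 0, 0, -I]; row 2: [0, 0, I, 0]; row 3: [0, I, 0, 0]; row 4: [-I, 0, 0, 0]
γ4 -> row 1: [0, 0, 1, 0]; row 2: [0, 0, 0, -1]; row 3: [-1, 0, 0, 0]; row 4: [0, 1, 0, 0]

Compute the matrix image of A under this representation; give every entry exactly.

Bivector images (products of the table entries): rho(γ13) = rho(γ1)rho(γ3) = row 1: [0, 0, 0, -I]; row 2: [0, 0, I, 0]; row 3: [0, -I, 0, 0]; row 4: [I, 0, 0, 0]; rho(γ23) = rho(γ2)rho(γ3) = row 1: [-I, 0, 0, 0]; row 2: [0, I, 0, 0]; row 3: [0, 0, -I, 0]; row 4: [0, 0, 0, I]; rho(γ34) = rho(γ3)rho(γ4) = row 1: [0, -I, 0, 0]; row 2: [-I, 0, 0, 0]; row 3: [0, 0, 0, -I]; row 4: [0, 0, -I, 0].
M = (7/5)*rho(γ4) + (8)*rho(γ13) + (-1/2)*rho(γ23) + (8)*rho(γ34), summed entrywise:
Answer: row 1: [I/2, -8*I, 7/5, -8*I]; row 2: [-8*I, -I/2, 8*I, -7/5]; row 3: [-7/5, -8*I, I/2, -8*I]; row 4: [8*I, 7/5, -8*I, -I/2]


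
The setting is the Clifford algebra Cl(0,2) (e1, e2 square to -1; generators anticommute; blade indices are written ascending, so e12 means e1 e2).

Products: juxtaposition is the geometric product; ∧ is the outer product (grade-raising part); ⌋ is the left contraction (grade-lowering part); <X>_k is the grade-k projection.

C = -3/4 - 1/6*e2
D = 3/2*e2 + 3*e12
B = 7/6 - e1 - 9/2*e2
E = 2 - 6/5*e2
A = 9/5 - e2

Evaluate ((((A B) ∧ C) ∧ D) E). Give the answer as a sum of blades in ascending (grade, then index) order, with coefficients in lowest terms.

step 1: -12/5 - 9/5*e1 - 139/15*e2 - e12
step 2: 9/5 + 27/20*e1 + 147/20*e2 + 21/20*e12
step 3: 27/10*e2 + 297/40*e12
step 4: 81/25 + 891/100*e1 + 27/5*e2 + 297/20*e12
Answer: 81/25 + 891/100*e1 + 27/5*e2 + 297/20*e12


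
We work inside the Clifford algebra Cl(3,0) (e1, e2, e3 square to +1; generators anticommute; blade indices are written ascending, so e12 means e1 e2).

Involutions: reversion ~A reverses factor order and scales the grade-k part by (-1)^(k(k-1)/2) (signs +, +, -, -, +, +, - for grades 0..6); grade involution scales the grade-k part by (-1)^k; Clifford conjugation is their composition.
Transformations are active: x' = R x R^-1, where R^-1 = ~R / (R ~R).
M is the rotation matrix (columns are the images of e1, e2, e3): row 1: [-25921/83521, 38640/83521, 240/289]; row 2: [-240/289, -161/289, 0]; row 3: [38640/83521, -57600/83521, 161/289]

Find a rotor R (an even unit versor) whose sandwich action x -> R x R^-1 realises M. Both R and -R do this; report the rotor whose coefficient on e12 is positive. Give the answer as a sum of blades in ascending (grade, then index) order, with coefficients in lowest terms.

Method: write R = a + b12*e12 + b13*e13 + b23*e23 with a^2 + b12^2 + b13^2 + b23^2 = 1 (so R^-1 = ~R). Expanding the columns R e_j ~R gives tr M = 4a^2 - 1 and, from the antisymmetric part, M21 - M12 = -4a*b12, M13 - M31 = 4a*b13, M32 - M23 = -4a*b23.
Here tr M = -25921/83521, so a^2 = (1 + tr M)/4 = 14400/83521 and a = ±120/289. Taking a = 120/289: M21 - M12 = -108000/83521, M13 - M31 = 30720/83521, M32 - M23 = -57600/83521, giving b12 = 225/289, b13 = 64/289, b23 = 120/289, i.e. R = 120/289 + 225/289*e12 + 64/289*e13 + 120/289*e23.
Its e12 coefficient is already positive.
Answer: 120/289 + 225/289*e12 + 64/289*e13 + 120/289*e23. Note: both R and -R realise this M (trace -25921/83521); the covering map identifies them, and the e12-coefficient sign is the tie-breaker.


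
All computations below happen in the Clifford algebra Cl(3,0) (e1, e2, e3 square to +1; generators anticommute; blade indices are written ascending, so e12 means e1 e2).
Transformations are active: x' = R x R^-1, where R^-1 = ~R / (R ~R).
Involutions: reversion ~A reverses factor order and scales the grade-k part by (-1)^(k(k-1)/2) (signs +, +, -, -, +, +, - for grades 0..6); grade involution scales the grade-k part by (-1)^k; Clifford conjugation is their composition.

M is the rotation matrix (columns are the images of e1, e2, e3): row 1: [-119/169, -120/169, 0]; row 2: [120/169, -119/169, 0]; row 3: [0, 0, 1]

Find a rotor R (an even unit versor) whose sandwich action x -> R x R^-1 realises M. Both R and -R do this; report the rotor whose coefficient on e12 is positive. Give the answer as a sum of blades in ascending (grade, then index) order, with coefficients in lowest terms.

Method: write R = a + b12*e12 + b13*e13 + b23*e23 with a^2 + b12^2 + b13^2 + b23^2 = 1 (so R^-1 = ~R). Expanding the columns R e_j ~R gives tr M = 4a^2 - 1 and, from the antisymmetric part, M21 - M12 = -4a*b12, M13 - M31 = 4a*b13, M32 - M23 = -4a*b23.
Here tr M = -69/169, so a^2 = (1 + tr M)/4 = 25/169 and a = ±5/13. Taking a = 5/13: M21 - M12 = 240/169, M13 - M31 = 0, M32 - M23 = 0, giving b12 = -12/13, b13 = 0, b23 = 0, i.e. R = 5/13 - 12/13*e12.
Its e12 coefficient is negative, so report the other preimage -R.
Answer: -5/13 + 12/13*e12. Why the constraint matters: R and -R act identically through the sandwich — M has trace -69/169 either way — so only the sign condition on e12 picks one of the two preimages.


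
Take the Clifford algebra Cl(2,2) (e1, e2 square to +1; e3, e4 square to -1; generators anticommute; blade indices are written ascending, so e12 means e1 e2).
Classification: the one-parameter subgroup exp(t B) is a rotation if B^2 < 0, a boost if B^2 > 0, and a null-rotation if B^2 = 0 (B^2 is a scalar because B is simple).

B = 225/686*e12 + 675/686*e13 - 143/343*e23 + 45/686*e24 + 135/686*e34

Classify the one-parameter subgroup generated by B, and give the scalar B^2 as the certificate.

B^2 term by term: the squares give (225/686)^2*(e12)^2 + (675/686)^2*(e13)^2 + (-143/343)^2*(e23)^2 + (45/686)^2*(e24)^2 + (135/686)^2*(e34)^2 = 50625/470596*(-1) + 455625/470596*(+1) + 20449/117649*(+1) + 2025/470596*(+1) + 18225/470596*(-1) = 1 (each basis 2-blade squares to minus the product of its generators' squares); cross terms between blades sharing an index anticommute and cancel; the commuting (index-disjoint) pairs give grade-4 terms 2*c*c'*(blade product), which cancel blade by blade — e1234: 30375/235298 - 30375/235298 = 0 — confirming B is simple. So B^2 = 1.
Answer: boost, certificate B^2 = 1. One invariant decides it: the square 1 survives every conjugation, and its sign is exactly the classification.


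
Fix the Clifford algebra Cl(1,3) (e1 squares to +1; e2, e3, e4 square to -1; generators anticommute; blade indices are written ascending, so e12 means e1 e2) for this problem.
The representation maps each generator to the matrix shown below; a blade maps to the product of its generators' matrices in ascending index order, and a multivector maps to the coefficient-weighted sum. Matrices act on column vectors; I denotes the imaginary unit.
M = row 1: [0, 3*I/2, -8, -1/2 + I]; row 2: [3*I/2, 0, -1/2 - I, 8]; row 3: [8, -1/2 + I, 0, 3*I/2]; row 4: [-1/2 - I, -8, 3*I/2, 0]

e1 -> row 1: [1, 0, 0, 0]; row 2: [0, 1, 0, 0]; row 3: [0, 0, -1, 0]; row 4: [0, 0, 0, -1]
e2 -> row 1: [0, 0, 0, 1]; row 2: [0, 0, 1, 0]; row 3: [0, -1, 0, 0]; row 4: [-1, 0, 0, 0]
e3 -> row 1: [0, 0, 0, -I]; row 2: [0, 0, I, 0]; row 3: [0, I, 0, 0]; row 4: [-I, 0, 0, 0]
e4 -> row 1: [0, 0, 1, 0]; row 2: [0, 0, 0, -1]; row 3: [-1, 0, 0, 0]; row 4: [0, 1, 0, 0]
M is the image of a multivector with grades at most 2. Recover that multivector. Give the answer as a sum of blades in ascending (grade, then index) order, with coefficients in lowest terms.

Method: the blade images are trace-orthogonal — tr(rho(e_A) rho(e_B)^-1) = 4 if A = B and 0 otherwise — and rho(e_A)^-1 = (e_A)^2 * rho(e_A) with (e_A)^2 = +1 or -1, so the coefficient of e_A in the preimage is (e_A)^2 * tr(M rho(e_A))/4.
Nonzero projections over blades of grade <= 2: e4: (e4)^2 = -1, tr(M rho(e4)) = 32, coefficient -8; e12: (e12)^2 = +1, tr(M rho(e12)) = -2, coefficient -1/2; e13: (e13)^2 = +1, tr(M rho(e13)) = -4, coefficient -1; e34: (e34)^2 = -1, tr(M rho(e34)) = 6, coefficient -3/2. Every other blade of grade <= 2 projects to 0.
Answer: -8*e4 - 1/2*e12 - e13 - 3/2*e34


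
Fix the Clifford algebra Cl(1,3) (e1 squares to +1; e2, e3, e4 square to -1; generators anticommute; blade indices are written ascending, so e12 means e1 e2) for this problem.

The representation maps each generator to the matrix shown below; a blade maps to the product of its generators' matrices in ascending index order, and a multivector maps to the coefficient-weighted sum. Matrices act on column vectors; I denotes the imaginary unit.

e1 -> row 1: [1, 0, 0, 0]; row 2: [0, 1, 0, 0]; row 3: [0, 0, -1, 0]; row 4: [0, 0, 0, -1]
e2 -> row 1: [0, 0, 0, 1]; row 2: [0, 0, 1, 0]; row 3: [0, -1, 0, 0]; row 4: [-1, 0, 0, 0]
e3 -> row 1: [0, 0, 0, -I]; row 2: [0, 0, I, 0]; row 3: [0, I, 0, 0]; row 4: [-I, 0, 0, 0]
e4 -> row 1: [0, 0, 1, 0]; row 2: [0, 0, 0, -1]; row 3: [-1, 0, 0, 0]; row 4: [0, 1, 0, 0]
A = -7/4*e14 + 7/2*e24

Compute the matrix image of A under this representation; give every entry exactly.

Bivector images (products of the table entries): rho(e14) = rho(e1)rho(e4) = row 1: [0, 0, 1, 0]; row 2: [0, 0, 0, -1]; row 3: [1, 0, 0, 0]; row 4: [0, -1, 0, 0]; rho(e24) = rho(e2)rho(e4) = row 1: [0, 1, 0, 0]; row 2: [-1, 0, 0, 0]; row 3: [0, 0, 0, 1]; row 4: [0, 0, -1, 0].
M = (-7/4)*rho(e14) + (7/2)*rho(e24), summed entrywise:
Answer: row 1: [0, 7/2, -7/4, 0]; row 2: [-7/2, 0, 0, 7/4]; row 3: [-7/4, 0, 0, 7/2]; row 4: [0, 7/4, -7/2, 0]


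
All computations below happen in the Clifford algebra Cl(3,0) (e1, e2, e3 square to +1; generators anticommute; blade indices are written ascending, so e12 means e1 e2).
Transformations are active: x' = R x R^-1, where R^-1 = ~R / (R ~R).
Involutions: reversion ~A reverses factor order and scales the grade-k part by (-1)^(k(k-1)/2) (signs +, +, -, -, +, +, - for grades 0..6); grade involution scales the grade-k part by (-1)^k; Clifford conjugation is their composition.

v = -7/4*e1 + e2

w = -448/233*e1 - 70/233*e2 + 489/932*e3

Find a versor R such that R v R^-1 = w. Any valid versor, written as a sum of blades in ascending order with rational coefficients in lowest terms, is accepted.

A norm check does it: q(v) = q(w) = 65/16, hence R = v + w = -3423/932*e1 + 163/233*e2 + 489/932*e3 realises the map — parallel part kept, (v - w)/2 negated, v carried to w.
Answer: -3423/932*e1 + 163/233*e2 + 489/932*e3


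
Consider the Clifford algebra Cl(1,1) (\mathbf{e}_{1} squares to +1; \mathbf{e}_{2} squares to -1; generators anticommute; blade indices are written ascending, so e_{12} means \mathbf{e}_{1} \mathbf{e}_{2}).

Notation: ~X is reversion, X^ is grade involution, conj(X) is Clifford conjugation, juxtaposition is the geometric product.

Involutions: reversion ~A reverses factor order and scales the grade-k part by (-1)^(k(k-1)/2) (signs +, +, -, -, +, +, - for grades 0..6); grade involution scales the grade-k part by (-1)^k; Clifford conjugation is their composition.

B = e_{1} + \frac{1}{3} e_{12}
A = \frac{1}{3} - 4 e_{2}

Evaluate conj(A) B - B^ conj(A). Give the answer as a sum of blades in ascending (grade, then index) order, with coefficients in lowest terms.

first term: \frac{5}{3} e_{1} - \frac{35}{9} e_{12}
second term: -\frac{5}{3} e_{1} - \frac{35}{9} e_{12}
Answer: \frac{10}{3} e_{1}


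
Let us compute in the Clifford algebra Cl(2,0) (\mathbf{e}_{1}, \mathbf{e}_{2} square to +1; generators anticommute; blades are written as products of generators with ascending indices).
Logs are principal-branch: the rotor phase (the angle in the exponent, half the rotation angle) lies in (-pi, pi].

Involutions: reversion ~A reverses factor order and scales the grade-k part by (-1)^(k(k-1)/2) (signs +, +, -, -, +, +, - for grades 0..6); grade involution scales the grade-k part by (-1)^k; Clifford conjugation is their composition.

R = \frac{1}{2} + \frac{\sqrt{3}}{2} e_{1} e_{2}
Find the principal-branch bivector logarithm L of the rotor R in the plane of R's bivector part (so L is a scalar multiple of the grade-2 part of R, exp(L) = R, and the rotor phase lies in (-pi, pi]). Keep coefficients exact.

The scalar part of R is \frac{1}{2}, which pins the rotor phase on the principal branch; dividing the bivector part by the sine of that phase recovers the unit plane, and L is the phase times that plane.
Concretely: cos(phase) = \frac{1}{2} gives phase = ±\frac{\pi}{3}, and since phase/sin(phase) is even the sign is immaterial: L = (phase/sin(phase)) * <R>_2 = (\frac{2 \sqrt{3} \pi}{9}) * <R>_2.
Answer: \frac{\pi}{3} e_{1} e_{2}


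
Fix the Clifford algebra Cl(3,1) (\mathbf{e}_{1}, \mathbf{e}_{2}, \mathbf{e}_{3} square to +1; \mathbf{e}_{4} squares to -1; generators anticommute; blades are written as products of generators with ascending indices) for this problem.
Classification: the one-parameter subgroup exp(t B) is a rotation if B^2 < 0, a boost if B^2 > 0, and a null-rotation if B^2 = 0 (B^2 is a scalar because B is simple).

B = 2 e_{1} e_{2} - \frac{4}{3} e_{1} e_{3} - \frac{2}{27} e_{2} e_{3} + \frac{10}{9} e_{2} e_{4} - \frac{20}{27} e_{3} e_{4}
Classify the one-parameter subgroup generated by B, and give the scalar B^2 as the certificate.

B^2 term by term: the squares give (2)^2*(e_{1} e_{2})^2 + (-\frac{4}{3})^2*(e_{1} e_{3})^2 + (-\frac{2}{27})^2*(e_{2} e_{3})^2 + (\frac{10}{9})^2*(e_{2} e_{4})^2 + (-\frac{20}{27})^2*(e_{3} e_{4})^2 = 4*(-1) + \frac{16}{9}*(-1) + \frac{4}{729}*(-1) + \frac{100}{81}*(+1) + \frac{400}{729}*(+1) = -4 (each basis 2-blade squares to minus the product of its generators' squares); cross terms between blades sharing an index anticommute and cancel; the commuting (index-disjoint) pairs give grade-4 terms 2*c*c'*(blade product), which cancel blade by blade — e_{1} e_{2} e_{3} e_{4}: -\frac{80}{27} + \frac{80}{27} = 0 — confirming B is simple. So B^2 = -4.
Answer: rotation, certificate B^2 = -4. One invariant decides it: the square -4 survives every conjugation, and its sign is exactly the classification.


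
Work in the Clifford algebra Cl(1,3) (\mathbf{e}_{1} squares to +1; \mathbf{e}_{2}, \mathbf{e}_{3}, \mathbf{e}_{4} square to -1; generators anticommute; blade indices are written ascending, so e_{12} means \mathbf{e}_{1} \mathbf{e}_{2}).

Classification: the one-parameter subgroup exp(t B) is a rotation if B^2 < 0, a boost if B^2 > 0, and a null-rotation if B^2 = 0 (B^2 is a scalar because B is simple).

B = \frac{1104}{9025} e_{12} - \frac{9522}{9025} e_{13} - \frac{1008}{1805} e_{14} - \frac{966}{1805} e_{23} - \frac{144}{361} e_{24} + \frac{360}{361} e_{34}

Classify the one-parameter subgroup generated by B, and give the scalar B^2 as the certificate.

B^2 term by term: the squares give (\frac{1104}{9025})^2*(e_{12})^2 + (-\frac{9522}{9025})^2*(e_{13})^2 + (-\frac{1008}{1805})^2*(e_{14})^2 + (-\frac{966}{1805})^2*(e_{23})^2 + (-\frac{144}{361})^2*(e_{24})^2 + (\frac{360}{361})^2*(e_{34})^2 = \frac{1218816}{81450625}*(+1) + \frac{90668484}{81450625}*(+1) + \frac{1016064}{3258025}*(+1) + \frac{933156}{3258025}*(-1) + \frac{20736}{130321}*(-1) + \frac{129600}{130321}*(-1) = 0 (each basis 2-blade squares to minus the product of its generators' squares); cross terms between blades sharing an index anticommute and cancel; the commuting (index-disjoint) pairs give grade-4 terms 2*c*c'*(blade product), which cancel blade by blade — e_{1234}: \frac{158976}{651605} - \frac{2742336}{3258025} + \frac{1947456}{3258025} = 0 — confirming B is simple. So B^2 = 0.
Answer: null-rotation, certificate B^2 = 0. Note: conjugating B changes its blade decomposition but never the scalar B^2 = 0, whose sign settles the classification.


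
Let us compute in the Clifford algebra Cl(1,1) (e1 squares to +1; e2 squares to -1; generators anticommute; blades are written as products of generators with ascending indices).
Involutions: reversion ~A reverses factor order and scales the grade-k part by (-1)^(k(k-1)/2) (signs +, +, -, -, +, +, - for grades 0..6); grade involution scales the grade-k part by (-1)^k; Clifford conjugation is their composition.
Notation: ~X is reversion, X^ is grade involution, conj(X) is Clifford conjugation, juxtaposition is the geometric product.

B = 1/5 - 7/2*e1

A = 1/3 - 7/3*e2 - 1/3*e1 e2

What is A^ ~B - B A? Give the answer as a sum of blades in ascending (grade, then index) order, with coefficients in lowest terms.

first term: 1/15 - 7/6*e1 - 7/10*e2 + 81/10*e1 e2
second term: 1/15 - 7/6*e1 + 7/10*e2 + 81/10*e1 e2
Answer: -7/5*e2


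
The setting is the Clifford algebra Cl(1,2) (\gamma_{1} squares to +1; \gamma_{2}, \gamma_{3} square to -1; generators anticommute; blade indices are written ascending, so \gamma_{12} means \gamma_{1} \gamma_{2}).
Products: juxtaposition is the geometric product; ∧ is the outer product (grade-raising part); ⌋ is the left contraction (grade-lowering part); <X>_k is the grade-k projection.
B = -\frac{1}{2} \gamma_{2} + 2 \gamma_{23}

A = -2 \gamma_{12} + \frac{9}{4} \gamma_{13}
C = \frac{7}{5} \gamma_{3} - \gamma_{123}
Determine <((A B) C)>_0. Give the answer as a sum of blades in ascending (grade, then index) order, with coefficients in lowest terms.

step 1: -\gamma_{1} + \frac{9}{2} \gamma_{12} + 4 \gamma_{13} + \frac{9}{8} \gamma_{123}
step 2: \frac{9}{8} - \frac{28}{5} \gamma_{1} + 4 \gamma_{2} - \frac{9}{2} \gamma_{3} - \frac{63}{40} \gamma_{12} - \frac{7}{5} \gamma_{13} + \gamma_{23} + \frac{63}{10} \gamma_{123}
step 3: \frac{9}{8}
Answer: \frac{9}{8}


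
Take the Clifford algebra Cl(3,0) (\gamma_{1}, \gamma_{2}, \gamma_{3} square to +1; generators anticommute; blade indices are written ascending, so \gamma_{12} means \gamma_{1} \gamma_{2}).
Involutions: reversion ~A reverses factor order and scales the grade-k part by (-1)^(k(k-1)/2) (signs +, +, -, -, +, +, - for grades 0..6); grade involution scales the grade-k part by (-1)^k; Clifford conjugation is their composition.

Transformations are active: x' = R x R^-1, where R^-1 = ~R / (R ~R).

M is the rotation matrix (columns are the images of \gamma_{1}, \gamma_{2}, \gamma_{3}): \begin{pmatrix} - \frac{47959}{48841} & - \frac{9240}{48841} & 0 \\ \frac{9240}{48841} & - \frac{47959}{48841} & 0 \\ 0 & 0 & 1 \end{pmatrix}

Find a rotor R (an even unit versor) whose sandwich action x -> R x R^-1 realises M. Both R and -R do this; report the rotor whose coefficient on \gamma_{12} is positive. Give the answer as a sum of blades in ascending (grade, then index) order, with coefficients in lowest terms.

Method: write R = a + b12*\gamma_{12} + b13*\gamma_{13} + b23*\gamma_{23} with a^2 + b12^2 + b13^2 + b23^2 = 1 (so R^-1 = ~R). Expanding the columns R e_j ~R gives tr M = 4a^2 - 1 and, from the antisymmetric part, M21 - M12 = -4a*b12, M13 - M31 = 4a*b13, M32 - M23 = -4a*b23.
Here tr M = -\frac{47077}{48841}, so a^2 = (1 + tr M)/4 = \frac{441}{48841} and a = ±\frac{21}{221}. Taking a = \frac{21}{221}: M21 - M12 = \frac{18480}{48841}, M13 - M31 = 0, M32 - M23 = 0, giving b12 = -\frac{220}{221}, b13 = 0, b23 = 0, i.e. R = \frac{21}{221} - \frac{220}{221} \gamma_{12}.
Its \gamma_{12} coefficient is negative, so report the other preimage -R.
Answer: -\frac{21}{221} + \frac{220}{221} \gamma_{12}. Note: both R and -R realise this M (trace -\frac{47077}{48841}); the covering map identifies them, and the \gamma_{12}-coefficient sign is the tie-breaker.


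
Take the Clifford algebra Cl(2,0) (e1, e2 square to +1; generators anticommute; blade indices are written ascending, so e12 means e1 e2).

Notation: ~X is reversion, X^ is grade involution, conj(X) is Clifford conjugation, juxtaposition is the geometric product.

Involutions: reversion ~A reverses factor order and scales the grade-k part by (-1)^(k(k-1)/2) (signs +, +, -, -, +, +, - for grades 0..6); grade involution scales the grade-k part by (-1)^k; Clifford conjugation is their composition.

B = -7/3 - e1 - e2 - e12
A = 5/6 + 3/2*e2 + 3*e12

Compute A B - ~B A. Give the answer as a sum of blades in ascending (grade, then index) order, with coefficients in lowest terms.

first term: -4/9 - 7/3*e1 - 4/3*e2 - 19/3*e12
second term: -58/9 + 11/3*e1 - 22/3*e2 - 23/3*e12
Answer: 6 - 6*e1 + 6*e2 + 4/3*e12


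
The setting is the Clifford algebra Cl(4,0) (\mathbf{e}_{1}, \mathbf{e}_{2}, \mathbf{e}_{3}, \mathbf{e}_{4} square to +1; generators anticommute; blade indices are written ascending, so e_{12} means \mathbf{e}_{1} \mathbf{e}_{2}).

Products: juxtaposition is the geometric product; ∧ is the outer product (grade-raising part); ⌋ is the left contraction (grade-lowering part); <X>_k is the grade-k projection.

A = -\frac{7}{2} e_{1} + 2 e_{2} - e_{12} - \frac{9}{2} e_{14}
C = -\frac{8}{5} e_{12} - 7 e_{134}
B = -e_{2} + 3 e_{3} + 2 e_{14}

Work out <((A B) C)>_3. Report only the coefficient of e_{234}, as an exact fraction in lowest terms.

step 1: 7 + e_{1} - 7 e_{4} + \frac{7}{2} e_{12} - \frac{21}{2} e_{13} + 6 e_{23} + 2 e_{24} - 3 e_{123} - \frac{17}{2} e_{124} + \frac{27}{2} e_{134}
step 2: \frac{1001}{10} - \frac{8}{5} e_{2} - \frac{24}{5} e_{3} - \frac{871}{10} e_{4} - \frac{56}{5} e_{12} + \frac{293}{5} e_{13} + \frac{16}{5} e_{14} - \frac{427}{10} e_{23} + 21 e_{24} - 7 e_{34} + 14 e_{123} - \frac{154}{5} e_{124} - 49 e_{134} + \frac{29}{10} e_{234}
step 3: 14 e_{123} - \frac{154}{5} e_{124} - 49 e_{134} + \frac{29}{10} e_{234}
Answer: \frac{29}{10}


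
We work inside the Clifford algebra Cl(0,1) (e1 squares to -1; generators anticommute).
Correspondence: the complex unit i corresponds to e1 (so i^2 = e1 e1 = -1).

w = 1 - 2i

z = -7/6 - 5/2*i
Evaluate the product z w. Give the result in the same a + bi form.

In blades: z = -7/6 - 5/2*e1, w = 1 - 2*e1.
Distribute z over w term by term (generator squares from the signature, products reordered to ascending indices): (-7/6)*w = -7/6 + 7/3*e1; (-5/2*e1)*w = -5 - 5/2*e1.
Sum: -37/6 - 1/6*e1; translating back through the correspondence:
Answer: -37/6 - 1/6*i


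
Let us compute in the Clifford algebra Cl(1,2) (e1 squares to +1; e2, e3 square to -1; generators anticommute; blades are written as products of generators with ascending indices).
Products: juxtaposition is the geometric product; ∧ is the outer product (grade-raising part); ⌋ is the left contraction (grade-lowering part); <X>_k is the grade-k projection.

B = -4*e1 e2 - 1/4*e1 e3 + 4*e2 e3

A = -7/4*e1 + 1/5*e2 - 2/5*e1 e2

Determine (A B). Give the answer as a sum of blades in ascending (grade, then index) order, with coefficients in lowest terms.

step 1: 8/5 - 4/5*e1 + 7*e2 - 29/80*e3 + 8/5*e1 e3 - 1/10*e2 e3 - 139/20*e1 e2 e3
Answer: 8/5 - 4/5*e1 + 7*e2 - 29/80*e3 + 8/5*e1 e3 - 1/10*e2 e3 - 139/20*e1 e2 e3


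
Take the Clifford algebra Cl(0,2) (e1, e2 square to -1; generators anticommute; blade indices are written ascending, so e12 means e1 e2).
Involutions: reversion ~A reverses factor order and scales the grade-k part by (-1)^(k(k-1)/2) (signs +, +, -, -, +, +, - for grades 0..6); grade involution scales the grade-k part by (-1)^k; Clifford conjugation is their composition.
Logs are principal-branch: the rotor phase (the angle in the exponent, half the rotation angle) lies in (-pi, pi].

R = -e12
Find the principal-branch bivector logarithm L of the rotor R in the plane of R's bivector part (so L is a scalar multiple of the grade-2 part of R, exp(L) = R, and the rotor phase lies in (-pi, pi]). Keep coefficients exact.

The scalar part of R is 0, which fixes the principal-branch rotor phase; the unit plane is then the bivector part divided by the sine of that phase, and L is that plane scaled by the phase.
Concretely: cos(phase) = 0 gives phase = ±pi/2, and since phase/sin(phase) is even the sign is immaterial: L = (phase/sin(phase)) * <R>_2 = (pi/2) * <R>_2.
Answer: -pi/2*e12


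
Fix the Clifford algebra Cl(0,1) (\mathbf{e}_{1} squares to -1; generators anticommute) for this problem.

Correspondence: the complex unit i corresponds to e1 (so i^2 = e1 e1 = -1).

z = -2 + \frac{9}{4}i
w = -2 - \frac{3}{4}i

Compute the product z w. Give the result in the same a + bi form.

In blades: z = -2 + \frac{9}{4} e_{1}, w = -2 - \frac{3}{4} e_{1}.
Distribute z over w term by term (generator squares from the signature, products reordered to ascending indices): (-2)*w = 4 + \frac{3}{2} e_{1}; (\frac{9}{4} e_{1})*w = \frac{27}{16} - \frac{9}{2} e_{1}.
Sum: \frac{91}{16} - 3 e_{1}; translating back through the correspondence:
Answer: \frac{91}{16} - 3i


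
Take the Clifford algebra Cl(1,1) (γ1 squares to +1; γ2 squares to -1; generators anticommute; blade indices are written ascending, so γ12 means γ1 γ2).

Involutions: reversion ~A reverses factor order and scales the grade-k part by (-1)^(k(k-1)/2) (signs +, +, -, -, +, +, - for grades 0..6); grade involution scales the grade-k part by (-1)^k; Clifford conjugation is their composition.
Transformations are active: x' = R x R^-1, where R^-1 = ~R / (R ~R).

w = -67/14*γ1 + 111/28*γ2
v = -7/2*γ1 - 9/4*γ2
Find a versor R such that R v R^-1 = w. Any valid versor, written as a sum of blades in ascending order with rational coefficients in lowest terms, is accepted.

The midline construction: v and w both square to 115/16, so reflecting in their sum -58/7*γ1 + 12/7*γ2 exchanges them.
Answer: -58/7*γ1 + 12/7*γ2


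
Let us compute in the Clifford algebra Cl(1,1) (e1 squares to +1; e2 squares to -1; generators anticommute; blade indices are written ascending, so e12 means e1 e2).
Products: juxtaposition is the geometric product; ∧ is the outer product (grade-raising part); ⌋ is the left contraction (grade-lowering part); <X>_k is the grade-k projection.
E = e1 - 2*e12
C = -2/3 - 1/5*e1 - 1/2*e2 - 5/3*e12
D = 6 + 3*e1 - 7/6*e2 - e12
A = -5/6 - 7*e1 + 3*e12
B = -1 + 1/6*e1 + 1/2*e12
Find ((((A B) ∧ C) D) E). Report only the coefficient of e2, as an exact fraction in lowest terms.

step 1: 7/6 + 247/36*e1 - 4*e2 - 41/12*e12
step 2: -7/9 - 649/135*e1 + 25/12*e2 - 1403/360*e12
step 3: -2297/180 - 16333/432*e1 + 32299/1080*e2 - 1883/81*e12
step 4: 11257/1296 - 3919/54*e1 + 64063/648*e2 - 947/216*e12
Answer: 64063/648


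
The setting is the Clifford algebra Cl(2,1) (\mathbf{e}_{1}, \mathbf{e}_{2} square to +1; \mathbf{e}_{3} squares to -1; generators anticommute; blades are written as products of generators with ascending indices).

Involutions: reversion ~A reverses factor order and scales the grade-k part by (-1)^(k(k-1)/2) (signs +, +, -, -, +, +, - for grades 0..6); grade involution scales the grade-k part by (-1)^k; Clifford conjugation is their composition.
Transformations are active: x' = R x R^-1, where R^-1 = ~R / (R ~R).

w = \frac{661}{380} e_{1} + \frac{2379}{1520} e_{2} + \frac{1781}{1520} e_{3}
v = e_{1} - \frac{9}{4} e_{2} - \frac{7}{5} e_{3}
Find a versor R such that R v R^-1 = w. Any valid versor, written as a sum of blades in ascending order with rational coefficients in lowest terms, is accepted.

Reasoning: v^2 = w^2 = \frac{1641}{400} since conjugation preserves the quadratic form; R = v + w = \frac{1041}{380} e_{1} - \frac{1041}{1520} e_{2} - \frac{347}{1520} e_{3} is then valid when invertible, keeping its own part and reversing (v - w)/2.
Answer: \frac{1041}{380} e_{1} - \frac{1041}{1520} e_{2} - \frac{347}{1520} e_{3}


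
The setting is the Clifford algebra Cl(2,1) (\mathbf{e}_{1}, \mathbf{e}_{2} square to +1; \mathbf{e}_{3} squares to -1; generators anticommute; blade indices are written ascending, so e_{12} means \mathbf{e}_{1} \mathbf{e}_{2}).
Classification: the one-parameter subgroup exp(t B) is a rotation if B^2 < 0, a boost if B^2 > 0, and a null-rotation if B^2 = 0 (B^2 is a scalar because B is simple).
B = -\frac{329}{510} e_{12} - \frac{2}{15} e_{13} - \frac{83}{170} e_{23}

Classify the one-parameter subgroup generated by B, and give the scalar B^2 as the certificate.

B^2 term by term: the squares give (-\frac{329}{510})^2*(e_{12})^2 + (-\frac{2}{15})^2*(e_{13})^2 + (-\frac{83}{170})^2*(e_{23})^2 = \frac{108241}{260100}*(-1) + \frac{4}{225}*(+1) + \frac{6889}{28900}*(+1) = -\frac{4}{25} (each basis 2-blade squares to minus the product of its generators' squares); cross terms between blades sharing an index anticommute and cancel. So B^2 = -\frac{4}{25}.
Answer: rotation, certificate B^2 = -\frac{4}{25}. Because -\frac{4}{25} is invariant under every versor sandwich, the classification follows from its sign alone.


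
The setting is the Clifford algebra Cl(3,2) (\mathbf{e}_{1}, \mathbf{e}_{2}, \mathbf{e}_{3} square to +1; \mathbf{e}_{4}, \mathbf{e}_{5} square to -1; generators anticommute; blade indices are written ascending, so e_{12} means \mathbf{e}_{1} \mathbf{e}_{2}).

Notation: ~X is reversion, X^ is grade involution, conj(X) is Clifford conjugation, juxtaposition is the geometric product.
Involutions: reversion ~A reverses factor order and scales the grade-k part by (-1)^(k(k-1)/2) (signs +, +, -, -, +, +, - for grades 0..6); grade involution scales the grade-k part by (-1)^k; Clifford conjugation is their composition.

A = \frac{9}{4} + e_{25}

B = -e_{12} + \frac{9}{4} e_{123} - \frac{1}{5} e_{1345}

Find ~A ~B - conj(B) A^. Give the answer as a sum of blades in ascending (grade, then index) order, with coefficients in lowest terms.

first term: \frac{9}{4} e_{12} + e_{15} - \frac{81}{16} e_{123} + \frac{9}{4} e_{135} - \frac{1}{5} e_{1234} - \frac{9}{20} e_{1345}
second term: \frac{9}{4} e_{12} + e_{15} + \frac{81}{16} e_{123} - \frac{9}{4} e_{135} - \frac{1}{5} e_{1234} - \frac{9}{20} e_{1345}
Answer: -\frac{81}{8} e_{123} + \frac{9}{2} e_{135}


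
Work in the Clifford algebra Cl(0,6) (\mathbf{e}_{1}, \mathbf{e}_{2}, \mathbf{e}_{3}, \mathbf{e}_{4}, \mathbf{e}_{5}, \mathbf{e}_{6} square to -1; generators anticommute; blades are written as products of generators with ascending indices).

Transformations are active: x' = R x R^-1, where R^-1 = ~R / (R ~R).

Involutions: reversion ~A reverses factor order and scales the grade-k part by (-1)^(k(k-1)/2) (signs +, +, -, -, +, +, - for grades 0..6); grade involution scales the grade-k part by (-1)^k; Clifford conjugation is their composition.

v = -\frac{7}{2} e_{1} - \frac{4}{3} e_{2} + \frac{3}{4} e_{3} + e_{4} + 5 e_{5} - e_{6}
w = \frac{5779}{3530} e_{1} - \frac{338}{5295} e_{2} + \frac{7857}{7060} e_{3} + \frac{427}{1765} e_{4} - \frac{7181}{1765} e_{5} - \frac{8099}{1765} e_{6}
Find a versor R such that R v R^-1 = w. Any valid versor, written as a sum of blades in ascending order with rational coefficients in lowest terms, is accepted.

Equal squares first: v^2 = w^2 = -\frac{5989}{144}. Then v + w = -\frac{3288}{1765} e_{1} - \frac{2466}{1765} e_{2} + \frac{3288}{1765} e_{3} + \frac{2192}{1765} e_{4} + \frac{1644}{1765} e_{5} - \frac{9864}{1765} e_{6} is a versor taking v to w, provided it is invertible.
Answer: -\frac{3288}{1765} e_{1} - \frac{2466}{1765} e_{2} + \frac{3288}{1765} e_{3} + \frac{2192}{1765} e_{4} + \frac{1644}{1765} e_{5} - \frac{9864}{1765} e_{6}


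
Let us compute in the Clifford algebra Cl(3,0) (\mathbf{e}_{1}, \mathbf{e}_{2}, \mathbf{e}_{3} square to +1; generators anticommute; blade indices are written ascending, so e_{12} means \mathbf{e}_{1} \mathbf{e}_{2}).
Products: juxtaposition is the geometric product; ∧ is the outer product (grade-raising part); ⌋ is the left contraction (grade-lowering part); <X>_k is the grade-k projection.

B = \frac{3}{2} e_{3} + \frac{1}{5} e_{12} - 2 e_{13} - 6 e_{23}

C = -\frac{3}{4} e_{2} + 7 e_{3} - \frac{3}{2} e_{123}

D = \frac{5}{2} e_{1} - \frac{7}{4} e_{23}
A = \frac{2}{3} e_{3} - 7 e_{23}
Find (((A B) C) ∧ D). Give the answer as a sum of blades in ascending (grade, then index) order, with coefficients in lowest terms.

step 1: -41 + \frac{4}{3} e_{1} - \frac{13}{2} e_{2} + 14 e_{12} + \frac{7}{5} e_{13} + \frac{2}{15} e_{123}
step 2: \frac{203}{40} - \frac{7}{10} e_{1} + \frac{573}{20} e_{2} - 266 e_{3} - \frac{1}{15} e_{12} - \frac{19}{60} e_{13} - \frac{95}{2} e_{23} + \frac{3211}{20} e_{123}
step 3: \frac{203}{16} e_{1} - \frac{573}{8} e_{12} + 665 e_{13} - \frac{1421}{160} e_{23} - \frac{4701}{40} e_{123}
Answer: \frac{203}{16} e_{1} - \frac{573}{8} e_{12} + 665 e_{13} - \frac{1421}{160} e_{23} - \frac{4701}{40} e_{123}


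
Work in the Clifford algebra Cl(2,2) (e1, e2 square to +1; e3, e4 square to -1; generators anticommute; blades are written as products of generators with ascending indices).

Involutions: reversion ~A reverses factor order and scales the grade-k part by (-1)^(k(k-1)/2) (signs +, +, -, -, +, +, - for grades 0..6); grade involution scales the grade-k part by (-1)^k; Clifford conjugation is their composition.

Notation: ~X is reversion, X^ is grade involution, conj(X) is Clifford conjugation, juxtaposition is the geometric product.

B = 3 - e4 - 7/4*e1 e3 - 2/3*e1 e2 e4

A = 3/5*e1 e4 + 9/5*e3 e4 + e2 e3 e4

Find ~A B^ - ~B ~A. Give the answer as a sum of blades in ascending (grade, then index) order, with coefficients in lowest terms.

first term: 3/5*e1 + 2/5*e2 + 9/5*e3 - 2/3*e1 e3 + 27/20*e1 e4 + e2 e3 - 87/20*e3 e4 + 6/5*e1 e2 e3 - 7/4*e1 e2 e4 - 3*e2 e3 e4
second term: 3/5*e1 + 2/5*e2 + 9/5*e3 + 2/3*e1 e3 + 27/20*e1 e4 - e2 e3 - 87/20*e3 e4 - 6/5*e1 e2 e3 - 7/4*e1 e2 e4 - 3*e2 e3 e4
Answer: -4/3*e1 e3 + 2*e2 e3 + 12/5*e1 e2 e3


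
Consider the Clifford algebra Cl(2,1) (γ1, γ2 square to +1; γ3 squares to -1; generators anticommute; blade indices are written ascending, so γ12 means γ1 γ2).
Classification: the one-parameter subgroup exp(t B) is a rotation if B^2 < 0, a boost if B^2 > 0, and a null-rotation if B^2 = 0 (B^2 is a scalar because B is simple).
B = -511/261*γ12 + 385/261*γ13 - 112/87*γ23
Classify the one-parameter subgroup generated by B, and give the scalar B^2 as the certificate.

B^2 term by term: the squares give (-511/261)^2*(γ12)^2 + (385/261)^2*(γ13)^2 + (-112/87)^2*(γ23)^2 = 261121/68121*(-1) + 148225/68121*(+1) + 12544/7569*(+1) = 0 (each basis 2-blade squares to minus the product of its generators' squares); cross terms between blades sharing an index anticommute and cancel. So B^2 = 0.
Answer: null-rotation, certificate B^2 = 0. Because 0 is invariant under every versor sandwich, the classification follows from its sign alone.


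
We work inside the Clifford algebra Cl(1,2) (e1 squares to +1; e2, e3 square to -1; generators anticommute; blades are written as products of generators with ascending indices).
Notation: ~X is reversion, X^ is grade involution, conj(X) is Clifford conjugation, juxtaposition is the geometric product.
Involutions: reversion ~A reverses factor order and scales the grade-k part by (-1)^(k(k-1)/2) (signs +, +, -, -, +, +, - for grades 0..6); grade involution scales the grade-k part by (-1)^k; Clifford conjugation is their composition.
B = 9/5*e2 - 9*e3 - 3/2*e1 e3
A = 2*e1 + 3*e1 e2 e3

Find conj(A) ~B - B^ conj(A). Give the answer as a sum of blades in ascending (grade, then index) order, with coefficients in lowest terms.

first term: -9/2*e2 - 3*e3 + 117/5*e1 e2 + 117/5*e1 e3
second term: 9/2*e2 - 3*e3 - 153/5*e1 e2 + 63/5*e1 e3
Answer: -9*e2 + 54*e1 e2 + 54/5*e1 e3


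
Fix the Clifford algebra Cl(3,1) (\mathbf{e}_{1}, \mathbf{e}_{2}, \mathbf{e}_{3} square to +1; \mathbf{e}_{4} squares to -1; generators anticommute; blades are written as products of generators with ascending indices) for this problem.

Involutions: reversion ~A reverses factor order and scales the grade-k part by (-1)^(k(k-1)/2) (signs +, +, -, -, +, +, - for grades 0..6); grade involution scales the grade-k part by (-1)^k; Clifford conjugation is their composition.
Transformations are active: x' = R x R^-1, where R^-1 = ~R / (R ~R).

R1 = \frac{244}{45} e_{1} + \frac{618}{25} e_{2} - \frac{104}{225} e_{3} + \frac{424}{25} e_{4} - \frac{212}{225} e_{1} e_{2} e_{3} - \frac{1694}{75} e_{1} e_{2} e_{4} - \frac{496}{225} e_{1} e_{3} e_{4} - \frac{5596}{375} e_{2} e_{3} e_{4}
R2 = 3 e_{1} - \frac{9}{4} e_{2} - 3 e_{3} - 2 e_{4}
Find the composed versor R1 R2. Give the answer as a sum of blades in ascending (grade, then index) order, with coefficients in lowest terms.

Distribute over the terms of R2 (each basis-blade product reordered to ascending indices, repeated generators contracted through their squares):
R1 (3 e_{1}) = \frac{244}{15} - \frac{1854}{25} e_{1} e_{2} + \frac{104}{75} e_{1} e_{3} - \frac{1272}{25} e_{1} e_{4} - \frac{212}{75} e_{2} e_{3} - \frac{1694}{25} e_{2} e_{4} - \frac{496}{75} e_{3} e_{4} + \frac{5596}{125} e_{1} e_{2} e_{3} e_{4}
R1 (-\frac{9}{4} e_{2}) = -\frac{2781}{50} - \frac{61}{5} e_{1} e_{2} - \frac{53}{25} e_{1} e_{3} - \frac{2541}{50} e_{1} e_{4} - \frac{26}{25} e_{2} e_{3} + \frac{954}{25} e_{2} e_{4} + \frac{4197}{125} e_{3} e_{4} + \frac{124}{25} e_{1} e_{2} e_{3} e_{4}
R1 (-3 e_{3}) = \frac{104}{75} + \frac{212}{75} e_{1} e_{2} - \frac{244}{15} e_{1} e_{3} - \frac{496}{75} e_{1} e_{4} - \frac{1854}{25} e_{2} e_{3} - \frac{5596}{125} e_{2} e_{4} + \frac{1272}{25} e_{3} e_{4} - \frac{1694}{25} e_{1} e_{2} e_{3} e_{4}
R1 (-2 e_{4}) = \frac{848}{25} - \frac{3388}{75} e_{1} e_{2} - \frac{992}{225} e_{1} e_{3} - \frac{488}{45} e_{1} e_{4} - \frac{11192}{375} e_{2} e_{3} - \frac{1236}{25} e_{2} e_{4} + \frac{208}{225} e_{3} e_{4} + \frac{424}{225} e_{1} e_{2} e_{3} e_{4}
Summing the partial products and collecting blades:
Answer: -\frac{607}{150} - \frac{9653}{75} e_{1} e_{2} - \frac{4817}{225} e_{1} e_{3} - \frac{53621}{450} e_{1} e_{4} - \frac{13484}{125} e_{2} e_{3} - \frac{15476}{125} e_{2} e_{4} + \frac{88613}{1125} e_{3} e_{4} - \frac{18166}{1125} e_{1} e_{2} e_{3} e_{4}


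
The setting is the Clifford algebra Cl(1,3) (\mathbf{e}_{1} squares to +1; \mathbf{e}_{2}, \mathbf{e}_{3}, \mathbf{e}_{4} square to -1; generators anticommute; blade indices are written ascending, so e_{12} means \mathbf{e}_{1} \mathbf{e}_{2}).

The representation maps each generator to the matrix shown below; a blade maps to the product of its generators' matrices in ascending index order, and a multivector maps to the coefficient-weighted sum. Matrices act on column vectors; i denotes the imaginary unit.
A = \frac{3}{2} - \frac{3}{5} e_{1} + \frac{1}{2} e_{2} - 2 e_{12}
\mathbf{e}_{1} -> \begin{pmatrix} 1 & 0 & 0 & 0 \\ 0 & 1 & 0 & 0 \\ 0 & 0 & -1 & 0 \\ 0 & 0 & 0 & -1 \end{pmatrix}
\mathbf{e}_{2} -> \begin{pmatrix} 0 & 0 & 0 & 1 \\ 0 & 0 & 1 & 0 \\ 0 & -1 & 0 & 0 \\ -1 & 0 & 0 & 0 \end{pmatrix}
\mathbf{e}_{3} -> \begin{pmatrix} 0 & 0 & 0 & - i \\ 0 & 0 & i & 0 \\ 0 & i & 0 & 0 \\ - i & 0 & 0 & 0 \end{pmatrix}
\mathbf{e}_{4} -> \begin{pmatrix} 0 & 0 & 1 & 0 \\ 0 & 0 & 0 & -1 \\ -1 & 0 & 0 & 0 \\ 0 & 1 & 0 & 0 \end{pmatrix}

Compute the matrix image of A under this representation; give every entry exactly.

Bivector images (products of the table entries): rho(e_{12}) = rho(\mathbf{e}_{1})rho(\mathbf{e}_{2}) = \begin{pmatrix} 0 & 0 & 0 & 1 \\ 0 & 0 & 1 & 0 \\ 0 & 1 & 0 & 0 \\ 1 & 0 & 0 & 0 \end{pmatrix}.
M = (\frac{3}{2})*1 + (-\frac{3}{5})*rho(e_{1}) + (\frac{1}{2})*rho(e_{2}) + (-2)*rho(e_{12}), summed entrywise (1 is the identity matrix):
Answer: \begin{pmatrix} \frac{9}{10} & 0 & 0 & - \frac{3}{2} \\ 0 & \frac{9}{10} & - \frac{3}{2} & 0 \\ 0 & - \frac{5}{2} & \frac{21}{10} & 0 \\ - \frac{5}{2} & 0 & 0 & \frac{21}{10} \end{pmatrix}


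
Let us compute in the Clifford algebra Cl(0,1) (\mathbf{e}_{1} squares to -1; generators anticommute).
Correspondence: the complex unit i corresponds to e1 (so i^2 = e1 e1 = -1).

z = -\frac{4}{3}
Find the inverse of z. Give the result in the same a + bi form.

In blades: z = -\frac{4}{3}.
With qbar = -\frac{4}{3} (scalar fixed, mapped units negated), z qbar = \frac{16}{9} (the sum of squared coefficients), so z^-1 = qbar / (\frac{16}{9}) = -\frac{3}{4}; translating back:
Answer: -\frac{3}{4}


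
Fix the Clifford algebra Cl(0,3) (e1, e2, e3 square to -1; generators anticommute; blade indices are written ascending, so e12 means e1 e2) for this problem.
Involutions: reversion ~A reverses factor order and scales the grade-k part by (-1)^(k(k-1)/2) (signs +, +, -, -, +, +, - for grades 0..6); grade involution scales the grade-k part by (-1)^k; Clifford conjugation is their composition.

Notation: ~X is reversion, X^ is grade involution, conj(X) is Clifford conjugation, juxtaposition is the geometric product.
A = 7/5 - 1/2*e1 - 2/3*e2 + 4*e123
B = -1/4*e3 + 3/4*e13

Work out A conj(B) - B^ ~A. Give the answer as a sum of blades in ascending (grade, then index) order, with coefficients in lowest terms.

first term: -3*e2 - 1/40*e3 - e12 - 47/40*e13 - 1/6*e23 - 1/2*e123
second term: -3*e2 - 1/40*e3 + e12 + 47/40*e13 + 1/6*e23 + 1/2*e123
Answer: -2*e12 - 47/20*e13 - 1/3*e23 - e123
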